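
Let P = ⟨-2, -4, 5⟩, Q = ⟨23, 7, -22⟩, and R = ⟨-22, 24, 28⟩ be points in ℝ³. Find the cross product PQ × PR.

(1009, -35, 920)

PQ = (25, 11, -27)
PR = (-20, 28, 23)
i: 11·23 - (-27)·28 = 253 - (-756) = 1009
j: (-27)·(-20) - 25·23 = 540 - 575 = -35
k: 25·28 - 11·(-20) = 700 - (-220) = 920
PQ × PR = (1009, -35, 920)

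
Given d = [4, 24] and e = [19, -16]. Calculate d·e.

d · e = 4·19 + 24·(-16) = 76 - 384 = -308

-308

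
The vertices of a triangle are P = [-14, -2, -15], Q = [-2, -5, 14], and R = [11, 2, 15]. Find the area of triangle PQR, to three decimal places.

218.398

PQ = (12, -3, 29),  PR = (25, 4, 30)
i: (-3)·30 - 29·4 = -90 - 116 = -206
j: 29·25 - 12·30 = 725 - 360 = 365
k: 12·4 - (-3)·25 = 48 - (-75) = 123
PQ × PR = (-206, 365, 123)
|PQ × PR| = √190790 ≈ 436.7951
area = ½ · 436.7951 ≈ 218.398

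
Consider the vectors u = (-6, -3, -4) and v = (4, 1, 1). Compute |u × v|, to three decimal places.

i: (-3)·1 - (-4)·1 = -3 - (-4) = 1
j: (-4)·4 - (-6)·1 = -16 - (-6) = -10
k: (-6)·1 - (-3)·4 = -6 - (-12) = 6
u × v = (1, -10, 6)
|u × v| = √(1² + (-10)² + 6²) = √137 ≈ 11.7047

11.705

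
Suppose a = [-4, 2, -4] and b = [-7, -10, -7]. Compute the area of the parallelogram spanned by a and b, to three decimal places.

i: 2·(-7) - (-4)·(-10) = -14 - 40 = -54
j: (-4)·(-7) - (-4)·(-7) = 28 - 28 = 0
k: (-4)·(-10) - 2·(-7) = 40 - (-14) = 54
a × b = (-54, 0, 54)
|a × b| = √((-54)² + 0² + 54²) = √5832 ≈ 76.3675

76.368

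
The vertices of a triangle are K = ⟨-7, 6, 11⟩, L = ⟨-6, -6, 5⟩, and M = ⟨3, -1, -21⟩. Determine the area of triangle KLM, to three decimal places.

180.636

KL = (1, -12, -6),  KM = (10, -7, -32)
i: (-12)·(-32) - (-6)·(-7) = 384 - 42 = 342
j: (-6)·10 - 1·(-32) = -60 - (-32) = -28
k: 1·(-7) - (-12)·10 = -7 - (-120) = 113
KL × KM = (342, -28, 113)
|KL × KM| = √130517 ≈ 361.2714
area = ½ · 361.2714 ≈ 180.636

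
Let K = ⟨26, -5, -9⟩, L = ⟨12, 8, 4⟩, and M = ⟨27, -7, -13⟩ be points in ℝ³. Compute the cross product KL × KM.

(-26, -43, 15)

KL = (-14, 13, 13)
KM = (1, -2, -4)
i: 13·(-4) - 13·(-2) = -52 - (-26) = -26
j: 13·1 - (-14)·(-4) = 13 - 56 = -43
k: (-14)·(-2) - 13·1 = 28 - 13 = 15
KL × KM = (-26, -43, 15)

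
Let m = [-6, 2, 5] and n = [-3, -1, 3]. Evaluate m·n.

m · n = (-6)·(-3) + 2·(-1) + 5·3 = 18 - 2 + 15 = 31

31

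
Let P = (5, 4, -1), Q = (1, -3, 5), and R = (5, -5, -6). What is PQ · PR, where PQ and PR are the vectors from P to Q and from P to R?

33

PQ = Q − P = (-4, -7, 6)
PR = R − P = (0, -9, -5)
PQ · PR = (-4)·0 + (-7)·(-9) + 6·(-5) = 0 + 63 - 30 = 33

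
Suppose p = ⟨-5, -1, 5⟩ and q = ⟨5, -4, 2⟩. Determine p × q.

(18, 35, 25)

i: (-1)·2 - 5·(-4) = -2 - (-20) = 18
j: 5·5 - (-5)·2 = 25 - (-10) = 35
k: (-5)·(-4) - (-1)·5 = 20 - (-5) = 25
p × q = (18, 35, 25)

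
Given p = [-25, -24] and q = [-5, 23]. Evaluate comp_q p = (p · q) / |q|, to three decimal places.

p · q = (-25)·(-5) + (-24)·23 = 125 - 552 = -427
|q| = √(25 + 529) = √554 ≈ 23.5372
comp_q p = -427 / √554 ≈ -18.141

-18.141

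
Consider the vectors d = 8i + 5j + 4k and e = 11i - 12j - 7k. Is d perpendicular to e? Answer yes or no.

d · e = 8·11 + 5·(-12) + 4·(-7) = 88 - 60 - 28 = 0
Zero, so the vectors are orthogonal.

yes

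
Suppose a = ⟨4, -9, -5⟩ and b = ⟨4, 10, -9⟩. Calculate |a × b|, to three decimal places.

i: (-9)·(-9) - (-5)·10 = 81 - (-50) = 131
j: (-5)·4 - 4·(-9) = -20 - (-36) = 16
k: 4·10 - (-9)·4 = 40 - (-36) = 76
a × b = (131, 16, 76)
|a × b| = √(131² + 16² + 76²) = √23193 ≈ 152.2925

152.292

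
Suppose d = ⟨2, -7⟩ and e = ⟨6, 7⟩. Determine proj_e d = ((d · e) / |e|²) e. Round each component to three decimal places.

d · e = 2·6 + (-7)·7 = 12 - 49 = -37
|e|² = 36 + 49 = 85
proj_e d = (-37/85) · (6, 7) ≈ (-2.612, -3.047)

(-2.612, -3.047)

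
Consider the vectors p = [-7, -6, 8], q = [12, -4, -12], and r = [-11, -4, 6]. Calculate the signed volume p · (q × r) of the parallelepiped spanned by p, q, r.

-592

q × r:
i: (-4)·6 - (-12)·(-4) = -24 - 48 = -72
j: (-12)·(-11) - 12·6 = 132 - 72 = 60
k: 12·(-4) - (-4)·(-11) = -48 - 44 = -92
q × r = (-72, 60, -92)
p · (q × r) = (-7)·(-72) + (-6)·60 + 8·(-92) = 504 - 360 - 736 = -592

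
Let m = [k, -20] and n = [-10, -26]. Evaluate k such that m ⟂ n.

52

m · n = k·(-10) + (-20)·(-26) = 520 - 10k
Set equal to 0: -10k = -520, so k = 52.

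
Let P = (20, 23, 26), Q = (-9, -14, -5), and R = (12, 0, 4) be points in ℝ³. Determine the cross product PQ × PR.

(101, -390, 371)

PQ = (-29, -37, -31)
PR = (-8, -23, -22)
i: (-37)·(-22) - (-31)·(-23) = 814 - 713 = 101
j: (-31)·(-8) - (-29)·(-22) = 248 - 638 = -390
k: (-29)·(-23) - (-37)·(-8) = 667 - 296 = 371
PQ × PR = (101, -390, 371)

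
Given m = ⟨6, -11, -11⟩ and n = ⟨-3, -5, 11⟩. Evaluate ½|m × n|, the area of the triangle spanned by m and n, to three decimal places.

94.913

i: (-11)·11 - (-11)·(-5) = -121 - 55 = -176
j: (-11)·(-3) - 6·11 = 33 - 66 = -33
k: 6·(-5) - (-11)·(-3) = -30 - 33 = -63
m × n = (-176, -33, -63)
|m × n| = √((-176)² + (-33)² + (-63)²) = √36034 ≈ 189.8262
area = ½ · 189.8262 ≈ 94.913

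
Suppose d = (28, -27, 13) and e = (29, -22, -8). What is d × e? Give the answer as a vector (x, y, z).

(502, 601, 167)

i: (-27)·(-8) - 13·(-22) = 216 - (-286) = 502
j: 13·29 - 28·(-8) = 377 - (-224) = 601
k: 28·(-22) - (-27)·29 = -616 - (-783) = 167
d × e = (502, 601, 167)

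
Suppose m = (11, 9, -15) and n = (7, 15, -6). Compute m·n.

302

m · n = 11·7 + 9·15 + (-15)·(-6) = 77 + 135 + 90 = 302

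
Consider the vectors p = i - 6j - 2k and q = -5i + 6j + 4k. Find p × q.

(-12, 6, -24)

i: (-6)·4 - (-2)·6 = -24 - (-12) = -12
j: (-2)·(-5) - 1·4 = 10 - 4 = 6
k: 1·6 - (-6)·(-5) = 6 - 30 = -24
p × q = (-12, 6, -24)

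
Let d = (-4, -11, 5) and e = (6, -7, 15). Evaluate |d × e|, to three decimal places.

183.946

i: (-11)·15 - 5·(-7) = -165 - (-35) = -130
j: 5·6 - (-4)·15 = 30 - (-60) = 90
k: (-4)·(-7) - (-11)·6 = 28 - (-66) = 94
d × e = (-130, 90, 94)
|d × e| = √((-130)² + 90² + 94²) = √33836 ≈ 183.9456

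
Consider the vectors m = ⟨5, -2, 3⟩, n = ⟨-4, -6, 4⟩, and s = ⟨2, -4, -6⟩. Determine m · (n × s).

376

n × s:
i: (-6)·(-6) - 4·(-4) = 36 - (-16) = 52
j: 4·2 - (-4)·(-6) = 8 - 24 = -16
k: (-4)·(-4) - (-6)·2 = 16 - (-12) = 28
n × s = (52, -16, 28)
m · (n × s) = 5·52 + (-2)·(-16) + 3·28 = 260 + 32 + 84 = 376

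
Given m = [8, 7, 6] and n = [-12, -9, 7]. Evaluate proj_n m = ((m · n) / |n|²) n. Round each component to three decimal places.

(5.124, 3.843, -2.989)

m · n = 8·(-12) + 7·(-9) + 6·7 = -96 - 63 + 42 = -117
|n|² = 144 + 81 + 49 = 274
proj_n m = (-117/274) · (-12, -9, 7) ≈ (5.124, 3.843, -2.989)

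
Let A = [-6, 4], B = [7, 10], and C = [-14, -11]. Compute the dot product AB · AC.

AB = B − A = (13, 6)
AC = C − A = (-8, -15)
AB · AC = 13·(-8) + 6·(-15) = -104 - 90 = -194

-194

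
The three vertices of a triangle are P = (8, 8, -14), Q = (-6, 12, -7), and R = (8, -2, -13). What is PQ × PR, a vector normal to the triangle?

PQ = (-14, 4, 7)
PR = (0, -10, 1)
i: 4·1 - 7·(-10) = 4 - (-70) = 74
j: 7·0 - (-14)·1 = 0 - (-14) = 14
k: (-14)·(-10) - 4·0 = 140 - 0 = 140
PQ × PR = (74, 14, 140)

(74, 14, 140)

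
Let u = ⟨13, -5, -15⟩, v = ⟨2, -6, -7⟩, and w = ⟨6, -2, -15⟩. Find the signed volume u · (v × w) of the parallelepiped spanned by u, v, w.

v × w:
i: (-6)·(-15) - (-7)·(-2) = 90 - 14 = 76
j: (-7)·6 - 2·(-15) = -42 - (-30) = -12
k: 2·(-2) - (-6)·6 = -4 - (-36) = 32
v × w = (76, -12, 32)
u · (v × w) = 13·76 + (-5)·(-12) + (-15)·32 = 988 + 60 - 480 = 568

568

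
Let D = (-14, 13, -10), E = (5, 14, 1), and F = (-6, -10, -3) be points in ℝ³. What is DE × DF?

(260, -45, -445)

DE = (19, 1, 11)
DF = (8, -23, 7)
i: 1·7 - 11·(-23) = 7 - (-253) = 260
j: 11·8 - 19·7 = 88 - 133 = -45
k: 19·(-23) - 1·8 = -437 - 8 = -445
DE × DF = (260, -45, -445)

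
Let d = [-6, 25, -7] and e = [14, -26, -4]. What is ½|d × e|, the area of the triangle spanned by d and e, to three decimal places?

181.689

i: 25·(-4) - (-7)·(-26) = -100 - 182 = -282
j: (-7)·14 - (-6)·(-4) = -98 - 24 = -122
k: (-6)·(-26) - 25·14 = 156 - 350 = -194
d × e = (-282, -122, -194)
|d × e| = √((-282)² + (-122)² + (-194)²) = √132044 ≈ 363.3786
area = ½ · 363.3786 ≈ 181.689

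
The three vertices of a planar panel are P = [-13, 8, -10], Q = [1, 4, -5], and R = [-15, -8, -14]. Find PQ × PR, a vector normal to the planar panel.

(96, 46, -232)

PQ = (14, -4, 5)
PR = (-2, -16, -4)
i: (-4)·(-4) - 5·(-16) = 16 - (-80) = 96
j: 5·(-2) - 14·(-4) = -10 - (-56) = 46
k: 14·(-16) - (-4)·(-2) = -224 - 8 = -232
PQ × PR = (96, 46, -232)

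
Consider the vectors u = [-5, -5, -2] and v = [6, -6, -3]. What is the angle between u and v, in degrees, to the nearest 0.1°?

84.8

u · v = (-5)·6 + (-5)·(-6) + (-2)·(-3) = -30 + 30 + 6 = 6
|u|² = 25 + 25 + 4 = 54,  |u| = √54 ≈ 7.348469
|v|² = 36 + 36 + 9 = 81,  |v| = √81 ≈ 9.000000
cos θ = 6 / (7.348469 · 9.000000) ≈ 0.09072
θ = arccos(0.09072) ≈ 84.8°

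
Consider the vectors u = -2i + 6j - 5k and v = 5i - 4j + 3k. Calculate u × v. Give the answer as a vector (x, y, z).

i: 6·3 - (-5)·(-4) = 18 - 20 = -2
j: (-5)·5 - (-2)·3 = -25 - (-6) = -19
k: (-2)·(-4) - 6·5 = 8 - 30 = -22
u × v = (-2, -19, -22)

(-2, -19, -22)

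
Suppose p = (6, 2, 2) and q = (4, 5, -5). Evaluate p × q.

i: 2·(-5) - 2·5 = -10 - 10 = -20
j: 2·4 - 6·(-5) = 8 - (-30) = 38
k: 6·5 - 2·4 = 30 - 8 = 22
p × q = (-20, 38, 22)

(-20, 38, 22)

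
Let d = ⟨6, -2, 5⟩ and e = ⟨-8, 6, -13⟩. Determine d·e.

d · e = 6·(-8) + (-2)·6 + 5·(-13) = -48 - 12 - 65 = -125

-125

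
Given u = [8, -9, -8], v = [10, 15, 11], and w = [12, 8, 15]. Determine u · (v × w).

v × w:
i: 15·15 - 11·8 = 225 - 88 = 137
j: 11·12 - 10·15 = 132 - 150 = -18
k: 10·8 - 15·12 = 80 - 180 = -100
v × w = (137, -18, -100)
u · (v × w) = 8·137 + (-9)·(-18) + (-8)·(-100) = 1096 + 162 + 800 = 2058

2058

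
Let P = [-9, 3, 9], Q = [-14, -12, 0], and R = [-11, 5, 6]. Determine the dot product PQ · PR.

7

PQ = Q − P = (-5, -15, -9)
PR = R − P = (-2, 2, -3)
PQ · PR = (-5)·(-2) + (-15)·2 + (-9)·(-3) = 10 - 30 + 27 = 7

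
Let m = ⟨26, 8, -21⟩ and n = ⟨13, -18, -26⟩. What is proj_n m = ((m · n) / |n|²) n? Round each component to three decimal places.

(8.229, -11.394, -16.459)

m · n = 26·13 + 8·(-18) + (-21)·(-26) = 338 - 144 + 546 = 740
|n|² = 169 + 324 + 676 = 1169
proj_n m = (740/1169) · (13, -18, -26) ≈ (8.229, -11.394, -16.459)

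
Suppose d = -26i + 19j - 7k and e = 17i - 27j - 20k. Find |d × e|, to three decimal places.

i: 19·(-20) - (-7)·(-27) = -380 - 189 = -569
j: (-7)·17 - (-26)·(-20) = -119 - 520 = -639
k: (-26)·(-27) - 19·17 = 702 - 323 = 379
d × e = (-569, -639, 379)
|d × e| = √((-569)² + (-639)² + 379²) = √875723 ≈ 935.8007

935.801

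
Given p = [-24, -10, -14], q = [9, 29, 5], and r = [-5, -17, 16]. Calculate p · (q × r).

-11374

q × r:
i: 29·16 - 5·(-17) = 464 - (-85) = 549
j: 5·(-5) - 9·16 = -25 - 144 = -169
k: 9·(-17) - 29·(-5) = -153 - (-145) = -8
q × r = (549, -169, -8)
p · (q × r) = (-24)·549 + (-10)·(-169) + (-14)·(-8) = -13176 + 1690 + 112 = -11374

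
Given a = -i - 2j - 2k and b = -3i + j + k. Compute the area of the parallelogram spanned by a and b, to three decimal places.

i: (-2)·1 - (-2)·1 = -2 - (-2) = 0
j: (-2)·(-3) - (-1)·1 = 6 - (-1) = 7
k: (-1)·1 - (-2)·(-3) = -1 - 6 = -7
a × b = (0, 7, -7)
|a × b| = √(0² + 7² + (-7)²) = √98 ≈ 9.8995

9.899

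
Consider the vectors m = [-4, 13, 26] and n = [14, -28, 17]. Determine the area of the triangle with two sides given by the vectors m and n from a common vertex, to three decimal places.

522.524

i: 13·17 - 26·(-28) = 221 - (-728) = 949
j: 26·14 - (-4)·17 = 364 - (-68) = 432
k: (-4)·(-28) - 13·14 = 112 - 182 = -70
m × n = (949, 432, -70)
|m × n| = √(949² + 432² + (-70)²) = √1092125 ≈ 1045.0478
area = ½ · 1045.0478 ≈ 522.524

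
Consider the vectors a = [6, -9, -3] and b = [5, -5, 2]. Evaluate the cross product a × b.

i: (-9)·2 - (-3)·(-5) = -18 - 15 = -33
j: (-3)·5 - 6·2 = -15 - 12 = -27
k: 6·(-5) - (-9)·5 = -30 - (-45) = 15
a × b = (-33, -27, 15)

(-33, -27, 15)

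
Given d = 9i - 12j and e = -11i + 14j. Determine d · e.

d · e = 9·(-11) + (-12)·14 = -99 - 168 = -267

-267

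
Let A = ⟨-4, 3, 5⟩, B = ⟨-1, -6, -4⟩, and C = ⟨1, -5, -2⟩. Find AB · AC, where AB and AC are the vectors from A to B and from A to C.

150

AB = B − A = (3, -9, -9)
AC = C − A = (5, -8, -7)
AB · AC = 3·5 + (-9)·(-8) + (-9)·(-7) = 15 + 72 + 63 = 150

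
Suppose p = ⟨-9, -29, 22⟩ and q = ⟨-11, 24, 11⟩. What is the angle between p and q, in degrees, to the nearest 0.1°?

109.3

p · q = (-9)·(-11) + (-29)·24 + 22·11 = 99 - 696 + 242 = -355
|p|² = 81 + 841 + 484 = 1406,  |p| = √1406 ≈ 37.496667
|q|² = 121 + 576 + 121 = 818,  |q| = √818 ≈ 28.600699
cos θ = -355 / (37.496667 · 28.600699) ≈ -0.33102
θ = arccos(-0.33102) ≈ 109.3°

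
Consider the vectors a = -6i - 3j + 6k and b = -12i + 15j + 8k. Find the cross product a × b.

(-114, -24, -126)

i: (-3)·8 - 6·15 = -24 - 90 = -114
j: 6·(-12) - (-6)·8 = -72 - (-48) = -24
k: (-6)·15 - (-3)·(-12) = -90 - 36 = -126
a × b = (-114, -24, -126)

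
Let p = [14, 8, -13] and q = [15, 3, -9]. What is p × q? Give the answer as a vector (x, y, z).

i: 8·(-9) - (-13)·3 = -72 - (-39) = -33
j: (-13)·15 - 14·(-9) = -195 - (-126) = -69
k: 14·3 - 8·15 = 42 - 120 = -78
p × q = (-33, -69, -78)

(-33, -69, -78)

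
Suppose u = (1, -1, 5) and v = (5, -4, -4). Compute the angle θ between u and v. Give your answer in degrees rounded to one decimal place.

106.3

u · v = 1·5 + (-1)·(-4) + 5·(-4) = 5 + 4 - 20 = -11
|u|² = 1 + 1 + 25 = 27,  |u| = √27 ≈ 5.196152
|v|² = 25 + 16 + 16 = 57,  |v| = √57 ≈ 7.549834
cos θ = -11 / (5.196152 · 7.549834) ≈ -0.28040
θ = arccos(-0.28040) ≈ 106.3°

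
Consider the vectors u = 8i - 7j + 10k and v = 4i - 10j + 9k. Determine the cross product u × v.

(37, -32, -52)

i: (-7)·9 - 10·(-10) = -63 - (-100) = 37
j: 10·4 - 8·9 = 40 - 72 = -32
k: 8·(-10) - (-7)·4 = -80 - (-28) = -52
u × v = (37, -32, -52)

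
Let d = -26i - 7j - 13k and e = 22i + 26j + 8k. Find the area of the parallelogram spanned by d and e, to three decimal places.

i: (-7)·8 - (-13)·26 = -56 - (-338) = 282
j: (-13)·22 - (-26)·8 = -286 - (-208) = -78
k: (-26)·26 - (-7)·22 = -676 - (-154) = -522
d × e = (282, -78, -522)
|d × e| = √(282² + (-78)² + (-522)²) = √358092 ≈ 598.4079

598.408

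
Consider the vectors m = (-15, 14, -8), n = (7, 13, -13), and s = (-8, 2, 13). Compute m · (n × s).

n × s:
i: 13·13 - (-13)·2 = 169 - (-26) = 195
j: (-13)·(-8) - 7·13 = 104 - 91 = 13
k: 7·2 - 13·(-8) = 14 - (-104) = 118
n × s = (195, 13, 118)
m · (n × s) = (-15)·195 + 14·13 + (-8)·118 = -2925 + 182 - 944 = -3687

-3687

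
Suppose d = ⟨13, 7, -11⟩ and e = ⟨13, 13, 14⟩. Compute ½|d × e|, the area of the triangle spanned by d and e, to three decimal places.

206.028

i: 7·14 - (-11)·13 = 98 - (-143) = 241
j: (-11)·13 - 13·14 = -143 - 182 = -325
k: 13·13 - 7·13 = 169 - 91 = 78
d × e = (241, -325, 78)
|d × e| = √(241² + (-325)² + 78²) = √169790 ≈ 412.0558
area = ½ · 412.0558 ≈ 206.028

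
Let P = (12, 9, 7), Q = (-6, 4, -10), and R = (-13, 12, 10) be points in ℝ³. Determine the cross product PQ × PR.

PQ = (-18, -5, -17)
PR = (-25, 3, 3)
i: (-5)·3 - (-17)·3 = -15 - (-51) = 36
j: (-17)·(-25) - (-18)·3 = 425 - (-54) = 479
k: (-18)·3 - (-5)·(-25) = -54 - 125 = -179
PQ × PR = (36, 479, -179)

(36, 479, -179)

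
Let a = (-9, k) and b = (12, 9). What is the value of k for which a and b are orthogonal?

a · b = (-9)·12 + k·9 = -108 + 9k
Set equal to 0: 9k = 108, so k = 12.

12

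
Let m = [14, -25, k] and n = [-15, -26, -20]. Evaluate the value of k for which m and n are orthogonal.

22

m · n = 14·(-15) + (-25)·(-26) + k·(-20) = 440 - 20k
Set equal to 0: -20k = -440, so k = 22.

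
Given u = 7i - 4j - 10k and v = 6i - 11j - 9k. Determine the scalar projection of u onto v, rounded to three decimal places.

11.408

u · v = 7·6 + (-4)·(-11) + (-10)·(-9) = 42 + 44 + 90 = 176
|v| = √(36 + 121 + 81) = √238 ≈ 15.4272
comp_v u = 176 / √238 ≈ 11.408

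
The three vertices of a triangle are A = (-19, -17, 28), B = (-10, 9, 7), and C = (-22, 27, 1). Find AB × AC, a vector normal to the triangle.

(222, 306, 474)

AB = (9, 26, -21)
AC = (-3, 44, -27)
i: 26·(-27) - (-21)·44 = -702 - (-924) = 222
j: (-21)·(-3) - 9·(-27) = 63 - (-243) = 306
k: 9·44 - 26·(-3) = 396 - (-78) = 474
AB × AC = (222, 306, 474)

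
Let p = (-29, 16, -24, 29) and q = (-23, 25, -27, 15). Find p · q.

p · q = (-29)·(-23) + 16·25 + (-24)·(-27) + 29·15 = 667 + 400 + 648 + 435 = 2150

2150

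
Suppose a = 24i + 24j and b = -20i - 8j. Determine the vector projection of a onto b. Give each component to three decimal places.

a · b = 24·(-20) + 24·(-8) = -480 - 192 = -672
|b|² = 400 + 64 = 464
proj_b a = (-672/464) · (-20, -8) ≈ (28.966, 11.586)

(28.966, 11.586)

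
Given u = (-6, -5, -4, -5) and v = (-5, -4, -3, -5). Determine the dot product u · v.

87

u · v = (-6)·(-5) + (-5)·(-4) + (-4)·(-3) + (-5)·(-5) = 30 + 20 + 12 + 25 = 87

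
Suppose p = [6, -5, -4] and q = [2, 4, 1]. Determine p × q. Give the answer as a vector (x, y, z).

i: (-5)·1 - (-4)·4 = -5 - (-16) = 11
j: (-4)·2 - 6·1 = -8 - 6 = -14
k: 6·4 - (-5)·2 = 24 - (-10) = 34
p × q = (11, -14, 34)

(11, -14, 34)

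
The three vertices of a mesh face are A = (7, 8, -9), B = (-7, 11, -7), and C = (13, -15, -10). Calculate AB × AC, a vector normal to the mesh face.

AB = (-14, 3, 2)
AC = (6, -23, -1)
i: 3·(-1) - 2·(-23) = -3 - (-46) = 43
j: 2·6 - (-14)·(-1) = 12 - 14 = -2
k: (-14)·(-23) - 3·6 = 322 - 18 = 304
AB × AC = (43, -2, 304)

(43, -2, 304)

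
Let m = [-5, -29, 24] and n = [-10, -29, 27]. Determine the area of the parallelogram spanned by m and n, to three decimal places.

199.045

i: (-29)·27 - 24·(-29) = -783 - (-696) = -87
j: 24·(-10) - (-5)·27 = -240 - (-135) = -105
k: (-5)·(-29) - (-29)·(-10) = 145 - 290 = -145
m × n = (-87, -105, -145)
|m × n| = √((-87)² + (-105)² + (-145)²) = √39619 ≈ 199.0452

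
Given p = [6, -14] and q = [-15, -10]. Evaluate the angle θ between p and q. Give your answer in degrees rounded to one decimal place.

p · q = 6·(-15) + (-14)·(-10) = -90 + 140 = 50
|p|² = 36 + 196 = 232,  |p| = √232 ≈ 15.231546
|q|² = 225 + 100 = 325,  |q| = √325 ≈ 18.027756
cos θ = 50 / (15.231546 · 18.027756) ≈ 0.18209
θ = arccos(0.18209) ≈ 79.5°

79.5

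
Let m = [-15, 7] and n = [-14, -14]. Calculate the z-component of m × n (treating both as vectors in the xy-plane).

(-15)·(-14) - 7·(-14) = 210 - (-98) = 308

308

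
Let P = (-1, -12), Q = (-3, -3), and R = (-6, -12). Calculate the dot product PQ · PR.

10

PQ = Q − P = (-2, 9)
PR = R − P = (-5, 0)
PQ · PR = (-2)·(-5) + 9·0 = 10 + 0 = 10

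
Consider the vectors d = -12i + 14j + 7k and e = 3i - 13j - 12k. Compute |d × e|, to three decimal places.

i: 14·(-12) - 7·(-13) = -168 - (-91) = -77
j: 7·3 - (-12)·(-12) = 21 - 144 = -123
k: (-12)·(-13) - 14·3 = 156 - 42 = 114
d × e = (-77, -123, 114)
|d × e| = √((-77)² + (-123)² + 114²) = √34054 ≈ 184.5373

184.537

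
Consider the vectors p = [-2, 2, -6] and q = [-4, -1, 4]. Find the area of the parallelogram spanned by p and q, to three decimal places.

33.586

i: 2·4 - (-6)·(-1) = 8 - 6 = 2
j: (-6)·(-4) - (-2)·4 = 24 - (-8) = 32
k: (-2)·(-1) - 2·(-4) = 2 - (-8) = 10
p × q = (2, 32, 10)
|p × q| = √(2² + 32² + 10²) = √1128 ≈ 33.5857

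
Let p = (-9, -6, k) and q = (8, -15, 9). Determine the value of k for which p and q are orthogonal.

p · q = (-9)·8 + (-6)·(-15) + k·9 = 18 + 9k
Set equal to 0: 9k = -18, so k = -2.

-2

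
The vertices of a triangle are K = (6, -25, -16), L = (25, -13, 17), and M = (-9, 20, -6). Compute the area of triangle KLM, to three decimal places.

922.453

KL = (19, 12, 33),  KM = (-15, 45, 10)
i: 12·10 - 33·45 = 120 - 1485 = -1365
j: 33·(-15) - 19·10 = -495 - 190 = -685
k: 19·45 - 12·(-15) = 855 - (-180) = 1035
KL × KM = (-1365, -685, 1035)
|KL × KM| = √3403675 ≈ 1844.9051
area = ½ · 1844.9051 ≈ 922.453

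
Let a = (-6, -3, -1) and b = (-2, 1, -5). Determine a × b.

(16, -28, -12)

i: (-3)·(-5) - (-1)·1 = 15 - (-1) = 16
j: (-1)·(-2) - (-6)·(-5) = 2 - 30 = -28
k: (-6)·1 - (-3)·(-2) = -6 - 6 = -12
a × b = (16, -28, -12)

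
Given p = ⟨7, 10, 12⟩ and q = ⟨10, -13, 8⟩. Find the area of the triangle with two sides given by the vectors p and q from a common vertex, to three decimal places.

155.139

i: 10·8 - 12·(-13) = 80 - (-156) = 236
j: 12·10 - 7·8 = 120 - 56 = 64
k: 7·(-13) - 10·10 = -91 - 100 = -191
p × q = (236, 64, -191)
|p × q| = √(236² + 64² + (-191)²) = √96273 ≈ 310.2789
area = ½ · 310.2789 ≈ 155.139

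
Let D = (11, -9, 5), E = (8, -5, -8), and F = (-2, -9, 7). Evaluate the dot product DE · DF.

13

DE = E − D = (-3, 4, -13)
DF = F − D = (-13, 0, 2)
DE · DF = (-3)·(-13) + 4·0 + (-13)·2 = 39 + 0 - 26 = 13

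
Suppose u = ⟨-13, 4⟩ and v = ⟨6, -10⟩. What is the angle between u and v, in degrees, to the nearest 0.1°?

u · v = (-13)·6 + 4·(-10) = -78 - 40 = -118
|u|² = 169 + 16 = 185,  |u| = √185 ≈ 13.601471
|v|² = 36 + 100 = 136,  |v| = √136 ≈ 11.661904
cos θ = -118 / (13.601471 · 11.661904) ≈ -0.74392
θ = arccos(-0.74392) ≈ 138.1°

138.1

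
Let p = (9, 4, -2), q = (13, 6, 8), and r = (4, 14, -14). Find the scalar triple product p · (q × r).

q × r:
i: 6·(-14) - 8·14 = -84 - 112 = -196
j: 8·4 - 13·(-14) = 32 - (-182) = 214
k: 13·14 - 6·4 = 182 - 24 = 158
q × r = (-196, 214, 158)
p · (q × r) = 9·(-196) + 4·214 + (-2)·158 = -1764 + 856 - 316 = -1224

-1224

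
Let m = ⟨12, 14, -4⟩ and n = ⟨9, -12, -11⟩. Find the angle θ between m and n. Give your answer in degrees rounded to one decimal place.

m · n = 12·9 + 14·(-12) + (-4)·(-11) = 108 - 168 + 44 = -16
|m|² = 144 + 196 + 16 = 356,  |m| = √356 ≈ 18.867962
|n|² = 81 + 144 + 121 = 346,  |n| = √346 ≈ 18.601075
cos θ = -16 / (18.867962 · 18.601075) ≈ -0.04559
θ = arccos(-0.04559) ≈ 92.6°

92.6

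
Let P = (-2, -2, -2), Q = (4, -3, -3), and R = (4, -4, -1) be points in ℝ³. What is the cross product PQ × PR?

PQ = (6, -1, -1)
PR = (6, -2, 1)
i: (-1)·1 - (-1)·(-2) = -1 - 2 = -3
j: (-1)·6 - 6·1 = -6 - 6 = -12
k: 6·(-2) - (-1)·6 = -12 - (-6) = -6
PQ × PR = (-3, -12, -6)

(-3, -12, -6)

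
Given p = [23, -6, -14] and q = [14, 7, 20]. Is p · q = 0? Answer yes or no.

yes

p · q = 23·14 + (-6)·7 + (-14)·20 = 322 - 42 - 280 = 0
Zero, so the vectors are orthogonal.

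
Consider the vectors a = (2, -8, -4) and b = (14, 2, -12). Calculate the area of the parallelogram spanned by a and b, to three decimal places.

159.047

i: (-8)·(-12) - (-4)·2 = 96 - (-8) = 104
j: (-4)·14 - 2·(-12) = -56 - (-24) = -32
k: 2·2 - (-8)·14 = 4 - (-112) = 116
a × b = (104, -32, 116)
|a × b| = √(104² + (-32)² + 116²) = √25296 ≈ 159.0472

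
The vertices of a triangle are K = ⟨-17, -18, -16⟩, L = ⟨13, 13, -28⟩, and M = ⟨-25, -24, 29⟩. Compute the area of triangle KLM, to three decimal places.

KL = (30, 31, -12),  KM = (-8, -6, 45)
i: 31·45 - (-12)·(-6) = 1395 - 72 = 1323
j: (-12)·(-8) - 30·45 = 96 - 1350 = -1254
k: 30·(-6) - 31·(-8) = -180 - (-248) = 68
KL × KM = (1323, -1254, 68)
|KL × KM| = √3327469 ≈ 1824.1351
area = ½ · 1824.1351 ≈ 912.068

912.068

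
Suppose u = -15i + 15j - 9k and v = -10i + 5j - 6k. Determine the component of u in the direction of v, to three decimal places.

u · v = (-15)·(-10) + 15·5 + (-9)·(-6) = 150 + 75 + 54 = 279
|v| = √(100 + 25 + 36) = √161 ≈ 12.6886
comp_v u = 279 / √161 ≈ 21.988

21.988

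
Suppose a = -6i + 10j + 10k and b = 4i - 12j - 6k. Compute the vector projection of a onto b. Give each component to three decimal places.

(-4.163, 12.490, 6.245)

a · b = (-6)·4 + 10·(-12) + 10·(-6) = -24 - 120 - 60 = -204
|b|² = 16 + 144 + 36 = 196
proj_b a = (-204/196) · (4, -12, -6) ≈ (-4.163, 12.490, 6.245)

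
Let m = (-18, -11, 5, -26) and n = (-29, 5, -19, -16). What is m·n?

m · n = (-18)·(-29) + (-11)·5 + 5·(-19) + (-26)·(-16) = 522 - 55 - 95 + 416 = 788

788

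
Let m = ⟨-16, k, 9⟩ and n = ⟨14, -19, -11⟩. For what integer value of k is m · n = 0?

m · n = (-16)·14 + k·(-19) + 9·(-11) = -323 - 19k
Set equal to 0: -19k = 323, so k = -17.

-17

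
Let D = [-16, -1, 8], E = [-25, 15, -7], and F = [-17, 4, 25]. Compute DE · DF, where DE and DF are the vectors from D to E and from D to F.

DE = E − D = (-9, 16, -15)
DF = F − D = (-1, 5, 17)
DE · DF = (-9)·(-1) + 16·5 + (-15)·17 = 9 + 80 - 255 = -166

-166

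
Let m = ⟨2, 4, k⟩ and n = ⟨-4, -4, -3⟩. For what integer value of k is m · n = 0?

-8

m · n = 2·(-4) + 4·(-4) + k·(-3) = -24 - 3k
Set equal to 0: -3k = 24, so k = -8.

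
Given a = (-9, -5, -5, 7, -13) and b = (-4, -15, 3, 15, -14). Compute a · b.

383

a · b = (-9)·(-4) + (-5)·(-15) + (-5)·3 + 7·15 + (-13)·(-14) = 36 + 75 - 15 + 105 + 182 = 383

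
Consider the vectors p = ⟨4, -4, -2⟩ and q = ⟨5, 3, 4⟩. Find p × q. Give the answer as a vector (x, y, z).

(-10, -26, 32)

i: (-4)·4 - (-2)·3 = -16 - (-6) = -10
j: (-2)·5 - 4·4 = -10 - 16 = -26
k: 4·3 - (-4)·5 = 12 - (-20) = 32
p × q = (-10, -26, 32)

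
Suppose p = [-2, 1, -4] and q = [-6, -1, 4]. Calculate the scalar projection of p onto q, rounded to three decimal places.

p · q = (-2)·(-6) + 1·(-1) + (-4)·4 = 12 - 1 - 16 = -5
|q| = √(36 + 1 + 16) = √53 ≈ 7.2801
comp_q p = -5 / √53 ≈ -0.687

-0.687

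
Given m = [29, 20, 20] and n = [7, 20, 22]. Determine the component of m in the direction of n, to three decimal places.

34.146

m · n = 29·7 + 20·20 + 20·22 = 203 + 400 + 440 = 1043
|n| = √(49 + 400 + 484) = √933 ≈ 30.5450
comp_n m = 1043 / √933 ≈ 34.146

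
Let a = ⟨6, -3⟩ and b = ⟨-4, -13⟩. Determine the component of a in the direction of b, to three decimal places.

a · b = 6·(-4) + (-3)·(-13) = -24 + 39 = 15
|b| = √(16 + 169) = √185 ≈ 13.6015
comp_b a = 15 / √185 ≈ 1.103

1.103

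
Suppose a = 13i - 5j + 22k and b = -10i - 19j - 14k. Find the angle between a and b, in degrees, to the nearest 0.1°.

120.9

a · b = 13·(-10) + (-5)·(-19) + 22·(-14) = -130 + 95 - 308 = -343
|a|² = 169 + 25 + 484 = 678,  |a| = √678 ≈ 26.038433
|b|² = 100 + 361 + 196 = 657,  |b| = √657 ≈ 25.632011
cos θ = -343 / (26.038433 · 25.632011) ≈ -0.51392
θ = arccos(-0.51392) ≈ 120.9°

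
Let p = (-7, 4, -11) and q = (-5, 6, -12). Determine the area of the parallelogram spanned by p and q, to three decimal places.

40.608

i: 4·(-12) - (-11)·6 = -48 - (-66) = 18
j: (-11)·(-5) - (-7)·(-12) = 55 - 84 = -29
k: (-7)·6 - 4·(-5) = -42 - (-20) = -22
p × q = (18, -29, -22)
|p × q| = √(18² + (-29)² + (-22)²) = √1649 ≈ 40.6079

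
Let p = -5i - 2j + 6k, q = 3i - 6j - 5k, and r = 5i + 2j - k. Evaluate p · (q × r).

q × r:
i: (-6)·(-1) - (-5)·2 = 6 - (-10) = 16
j: (-5)·5 - 3·(-1) = -25 - (-3) = -22
k: 3·2 - (-6)·5 = 6 - (-30) = 36
q × r = (16, -22, 36)
p · (q × r) = (-5)·16 + (-2)·(-22) + 6·36 = -80 + 44 + 216 = 180

180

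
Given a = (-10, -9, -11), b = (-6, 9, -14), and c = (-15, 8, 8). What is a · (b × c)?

-5119

b × c:
i: 9·8 - (-14)·8 = 72 - (-112) = 184
j: (-14)·(-15) - (-6)·8 = 210 - (-48) = 258
k: (-6)·8 - 9·(-15) = -48 - (-135) = 87
b × c = (184, 258, 87)
a · (b × c) = (-10)·184 + (-9)·258 + (-11)·87 = -1840 - 2322 - 957 = -5119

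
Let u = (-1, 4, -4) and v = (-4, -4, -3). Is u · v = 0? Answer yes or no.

yes

u · v = (-1)·(-4) + 4·(-4) + (-4)·(-3) = 4 - 16 + 12 = 0
Zero, so the vectors are orthogonal.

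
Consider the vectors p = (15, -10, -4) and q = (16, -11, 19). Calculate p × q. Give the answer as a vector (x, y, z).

i: (-10)·19 - (-4)·(-11) = -190 - 44 = -234
j: (-4)·16 - 15·19 = -64 - 285 = -349
k: 15·(-11) - (-10)·16 = -165 - (-160) = -5
p × q = (-234, -349, -5)

(-234, -349, -5)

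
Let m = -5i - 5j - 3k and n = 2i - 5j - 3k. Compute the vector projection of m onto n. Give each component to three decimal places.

m · n = (-5)·2 + (-5)·(-5) + (-3)·(-3) = -10 + 25 + 9 = 24
|n|² = 4 + 25 + 9 = 38
proj_n m = (24/38) · (2, -5, -3) ≈ (1.263, -3.158, -1.895)

(1.263, -3.158, -1.895)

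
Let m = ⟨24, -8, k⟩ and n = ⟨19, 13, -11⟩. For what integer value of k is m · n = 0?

32

m · n = 24·19 + (-8)·13 + k·(-11) = 352 - 11k
Set equal to 0: -11k = -352, so k = 32.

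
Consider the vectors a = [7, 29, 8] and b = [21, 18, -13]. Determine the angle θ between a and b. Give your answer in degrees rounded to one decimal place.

a · b = 7·21 + 29·18 + 8·(-13) = 147 + 522 - 104 = 565
|a|² = 49 + 841 + 64 = 954,  |a| = √954 ≈ 30.886890
|b|² = 441 + 324 + 169 = 934,  |b| = √934 ≈ 30.561414
cos θ = 565 / (30.886890 · 30.561414) ≈ 0.59855
θ = arccos(0.59855) ≈ 53.2°

53.2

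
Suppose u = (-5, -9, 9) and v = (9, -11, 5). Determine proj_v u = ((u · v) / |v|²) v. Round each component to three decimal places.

(3.925, -4.797, 2.181)

u · v = (-5)·9 + (-9)·(-11) + 9·5 = -45 + 99 + 45 = 99
|v|² = 81 + 121 + 25 = 227
proj_v u = (99/227) · (9, -11, 5) ≈ (3.925, -4.797, 2.181)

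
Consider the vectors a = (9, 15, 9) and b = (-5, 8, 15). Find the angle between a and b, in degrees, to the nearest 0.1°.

53.0

a · b = 9·(-5) + 15·8 + 9·15 = -45 + 120 + 135 = 210
|a|² = 81 + 225 + 81 = 387,  |a| = √387 ≈ 19.672316
|b|² = 25 + 64 + 225 = 314,  |b| = √314 ≈ 17.720045
cos θ = 210 / (19.672316 · 17.720045) ≈ 0.60242
θ = arccos(0.60242) ≈ 53.0°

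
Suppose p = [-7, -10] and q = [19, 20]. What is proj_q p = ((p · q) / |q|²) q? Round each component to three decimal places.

p · q = (-7)·19 + (-10)·20 = -133 - 200 = -333
|q|² = 361 + 400 = 761
proj_q p = (-333/761) · (19, 20) ≈ (-8.314, -8.752)

(-8.314, -8.752)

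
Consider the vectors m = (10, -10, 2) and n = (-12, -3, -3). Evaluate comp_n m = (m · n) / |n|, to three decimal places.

-7.542

m · n = 10·(-12) + (-10)·(-3) + 2·(-3) = -120 + 30 - 6 = -96
|n| = √(144 + 9 + 9) = √162 ≈ 12.7279
comp_n m = -96 / √162 ≈ -7.542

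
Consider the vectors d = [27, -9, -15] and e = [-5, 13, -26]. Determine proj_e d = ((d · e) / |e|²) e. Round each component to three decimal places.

(-0.793, 2.062, -4.124)

d · e = 27·(-5) + (-9)·13 + (-15)·(-26) = -135 - 117 + 390 = 138
|e|² = 25 + 169 + 676 = 870
proj_e d = (138/870) · (-5, 13, -26) ≈ (-0.793, 2.062, -4.124)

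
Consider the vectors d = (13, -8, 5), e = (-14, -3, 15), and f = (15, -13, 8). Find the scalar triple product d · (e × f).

662

e × f:
i: (-3)·8 - 15·(-13) = -24 - (-195) = 171
j: 15·15 - (-14)·8 = 225 - (-112) = 337
k: (-14)·(-13) - (-3)·15 = 182 - (-45) = 227
e × f = (171, 337, 227)
d · (e × f) = 13·171 + (-8)·337 + 5·227 = 2223 - 2696 + 1135 = 662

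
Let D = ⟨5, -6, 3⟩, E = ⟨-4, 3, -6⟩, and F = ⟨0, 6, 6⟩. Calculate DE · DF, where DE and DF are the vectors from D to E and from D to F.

DE = E − D = (-9, 9, -9)
DF = F − D = (-5, 12, 3)
DE · DF = (-9)·(-5) + 9·12 + (-9)·3 = 45 + 108 - 27 = 126

126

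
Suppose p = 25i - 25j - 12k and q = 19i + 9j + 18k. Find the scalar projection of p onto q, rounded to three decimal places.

p · q = 25·19 + (-25)·9 + (-12)·18 = 475 - 225 - 216 = 34
|q| = √(361 + 81 + 324) = √766 ≈ 27.6767
comp_q p = 34 / √766 ≈ 1.228

1.228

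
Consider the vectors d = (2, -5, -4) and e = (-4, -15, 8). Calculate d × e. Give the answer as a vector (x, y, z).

(-100, 0, -50)

i: (-5)·8 - (-4)·(-15) = -40 - 60 = -100
j: (-4)·(-4) - 2·8 = 16 - 16 = 0
k: 2·(-15) - (-5)·(-4) = -30 - 20 = -50
d × e = (-100, 0, -50)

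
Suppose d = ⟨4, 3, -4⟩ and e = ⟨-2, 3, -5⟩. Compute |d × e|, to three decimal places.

i: 3·(-5) - (-4)·3 = -15 - (-12) = -3
j: (-4)·(-2) - 4·(-5) = 8 - (-20) = 28
k: 4·3 - 3·(-2) = 12 - (-6) = 18
d × e = (-3, 28, 18)
|d × e| = √((-3)² + 28² + 18²) = √1117 ≈ 33.4215

33.422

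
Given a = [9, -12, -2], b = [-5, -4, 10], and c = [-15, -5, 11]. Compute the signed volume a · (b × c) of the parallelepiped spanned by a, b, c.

1264

b × c:
i: (-4)·11 - 10·(-5) = -44 - (-50) = 6
j: 10·(-15) - (-5)·11 = -150 - (-55) = -95
k: (-5)·(-5) - (-4)·(-15) = 25 - 60 = -35
b × c = (6, -95, -35)
a · (b × c) = 9·6 + (-12)·(-95) + (-2)·(-35) = 54 + 1140 + 70 = 1264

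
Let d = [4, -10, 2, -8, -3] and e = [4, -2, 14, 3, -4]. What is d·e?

d · e = 4·4 + (-10)·(-2) + 2·14 + (-8)·3 + (-3)·(-4) = 16 + 20 + 28 - 24 + 12 = 52

52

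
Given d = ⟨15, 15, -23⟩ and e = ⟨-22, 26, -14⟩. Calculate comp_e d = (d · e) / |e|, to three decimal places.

d · e = 15·(-22) + 15·26 + (-23)·(-14) = -330 + 390 + 322 = 382
|e| = √(484 + 676 + 196) = √1356 ≈ 36.8239
comp_e d = 382 / √1356 ≈ 10.374

10.374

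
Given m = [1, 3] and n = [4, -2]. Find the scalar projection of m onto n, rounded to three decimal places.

m · n = 1·4 + 3·(-2) = 4 - 6 = -2
|n| = √(16 + 4) = √20 ≈ 4.4721
comp_n m = -2 / √20 ≈ -0.447

-0.447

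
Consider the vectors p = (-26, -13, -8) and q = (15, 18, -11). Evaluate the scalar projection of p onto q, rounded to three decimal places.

-20.707

p · q = (-26)·15 + (-13)·18 + (-8)·(-11) = -390 - 234 + 88 = -536
|q| = √(225 + 324 + 121) = √670 ≈ 25.8844
comp_q p = -536 / √670 ≈ -20.707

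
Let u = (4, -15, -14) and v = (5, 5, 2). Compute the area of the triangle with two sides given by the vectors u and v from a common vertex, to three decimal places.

i: (-15)·2 - (-14)·5 = -30 - (-70) = 40
j: (-14)·5 - 4·2 = -70 - 8 = -78
k: 4·5 - (-15)·5 = 20 - (-75) = 95
u × v = (40, -78, 95)
|u × v| = √(40² + (-78)² + 95²) = √16709 ≈ 129.2633
area = ½ · 129.2633 ≈ 64.632

64.632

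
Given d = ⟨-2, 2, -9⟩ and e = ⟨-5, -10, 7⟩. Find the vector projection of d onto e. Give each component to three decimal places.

d · e = (-2)·(-5) + 2·(-10) + (-9)·7 = 10 - 20 - 63 = -73
|e|² = 25 + 100 + 49 = 174
proj_e d = (-73/174) · (-5, -10, 7) ≈ (2.098, 4.195, -2.937)

(2.098, 4.195, -2.937)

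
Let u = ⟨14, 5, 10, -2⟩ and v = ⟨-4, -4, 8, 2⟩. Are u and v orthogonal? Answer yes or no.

u · v = 14·(-4) + 5·(-4) + 10·8 + (-2)·2 = -56 - 20 + 80 - 4 = 0
Zero, so the vectors are orthogonal.

yes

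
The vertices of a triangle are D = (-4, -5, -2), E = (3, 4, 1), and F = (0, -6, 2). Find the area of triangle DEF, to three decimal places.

30.108

DE = (7, 9, 3),  DF = (4, -1, 4)
i: 9·4 - 3·(-1) = 36 - (-3) = 39
j: 3·4 - 7·4 = 12 - 28 = -16
k: 7·(-1) - 9·4 = -7 - 36 = -43
DE × DF = (39, -16, -43)
|DE × DF| = √3626 ≈ 60.2163
area = ½ · 60.2163 ≈ 30.108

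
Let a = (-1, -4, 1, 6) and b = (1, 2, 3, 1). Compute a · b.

0

a · b = (-1)·1 + (-4)·2 + 1·3 + 6·1 = -1 - 8 + 3 + 6 = 0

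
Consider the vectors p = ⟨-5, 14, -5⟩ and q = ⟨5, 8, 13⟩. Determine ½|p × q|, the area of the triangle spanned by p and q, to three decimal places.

125.483

i: 14·13 - (-5)·8 = 182 - (-40) = 222
j: (-5)·5 - (-5)·13 = -25 - (-65) = 40
k: (-5)·8 - 14·5 = -40 - 70 = -110
p × q = (222, 40, -110)
|p × q| = √(222² + 40² + (-110)²) = √62984 ≈ 250.9661
area = ½ · 250.9661 ≈ 125.483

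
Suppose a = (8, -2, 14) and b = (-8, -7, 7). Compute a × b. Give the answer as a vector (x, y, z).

(84, -168, -72)

i: (-2)·7 - 14·(-7) = -14 - (-98) = 84
j: 14·(-8) - 8·7 = -112 - 56 = -168
k: 8·(-7) - (-2)·(-8) = -56 - 16 = -72
a × b = (84, -168, -72)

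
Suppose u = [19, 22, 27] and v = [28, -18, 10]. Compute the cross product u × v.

i: 22·10 - 27·(-18) = 220 - (-486) = 706
j: 27·28 - 19·10 = 756 - 190 = 566
k: 19·(-18) - 22·28 = -342 - 616 = -958
u × v = (706, 566, -958)

(706, 566, -958)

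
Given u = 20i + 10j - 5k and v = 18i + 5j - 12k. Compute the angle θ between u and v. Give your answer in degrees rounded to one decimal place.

u · v = 20·18 + 10·5 + (-5)·(-12) = 360 + 50 + 60 = 470
|u|² = 400 + 100 + 25 = 525,  |u| = √525 ≈ 22.912878
|v|² = 324 + 25 + 144 = 493,  |v| = √493 ≈ 22.203603
cos θ = 470 / (22.912878 · 22.203603) ≈ 0.92384
θ = arccos(0.92384) ≈ 22.5°

22.5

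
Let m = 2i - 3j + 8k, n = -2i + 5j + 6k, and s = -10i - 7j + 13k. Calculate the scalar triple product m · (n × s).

n × s:
i: 5·13 - 6·(-7) = 65 - (-42) = 107
j: 6·(-10) - (-2)·13 = -60 - (-26) = -34
k: (-2)·(-7) - 5·(-10) = 14 - (-50) = 64
n × s = (107, -34, 64)
m · (n × s) = 2·107 + (-3)·(-34) + 8·64 = 214 + 102 + 512 = 828

828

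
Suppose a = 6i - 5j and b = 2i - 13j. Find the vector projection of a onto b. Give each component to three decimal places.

(0.890, -5.786)

a · b = 6·2 + (-5)·(-13) = 12 + 65 = 77
|b|² = 4 + 169 = 173
proj_b a = (77/173) · (2, -13) ≈ (0.890, -5.786)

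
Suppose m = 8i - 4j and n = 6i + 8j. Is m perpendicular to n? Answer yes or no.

no

m · n = 8·6 + (-4)·8 = 48 - 32 = 16
Nonzero, so the vectors are not orthogonal.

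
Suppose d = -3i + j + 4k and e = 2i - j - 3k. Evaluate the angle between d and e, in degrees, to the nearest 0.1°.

d · e = (-3)·2 + 1·(-1) + 4·(-3) = -6 - 1 - 12 = -19
|d|² = 9 + 1 + 16 = 26,  |d| = √26 ≈ 5.099020
|e|² = 4 + 1 + 9 = 14,  |e| = √14 ≈ 3.741657
cos θ = -19 / (5.099020 · 3.741657) ≈ -0.99587
θ = arccos(-0.99587) ≈ 174.8°

174.8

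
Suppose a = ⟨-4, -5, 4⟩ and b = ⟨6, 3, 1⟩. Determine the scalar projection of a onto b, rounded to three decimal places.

-5.160

a · b = (-4)·6 + (-5)·3 + 4·1 = -24 - 15 + 4 = -35
|b| = √(36 + 9 + 1) = √46 ≈ 6.7823
comp_b a = -35 / √46 ≈ -5.160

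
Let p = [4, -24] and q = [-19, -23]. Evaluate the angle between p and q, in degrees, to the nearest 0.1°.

p · q = 4·(-19) + (-24)·(-23) = -76 + 552 = 476
|p|² = 16 + 576 = 592,  |p| = √592 ≈ 24.331050
|q|² = 361 + 529 = 890,  |q| = √890 ≈ 29.832868
cos θ = 476 / (24.331050 · 29.832868) ≈ 0.65577
θ = arccos(0.65577) ≈ 49.0°

49.0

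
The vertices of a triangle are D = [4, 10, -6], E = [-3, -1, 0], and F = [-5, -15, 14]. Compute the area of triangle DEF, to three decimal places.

67.216

DE = (-7, -11, 6),  DF = (-9, -25, 20)
i: (-11)·20 - 6·(-25) = -220 - (-150) = -70
j: 6·(-9) - (-7)·20 = -54 - (-140) = 86
k: (-7)·(-25) - (-11)·(-9) = 175 - 99 = 76
DE × DF = (-70, 86, 76)
|DE × DF| = √18072 ≈ 134.4321
area = ½ · 134.4321 ≈ 67.216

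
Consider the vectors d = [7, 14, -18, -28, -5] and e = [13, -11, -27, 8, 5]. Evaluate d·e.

d · e = 7·13 + 14·(-11) + (-18)·(-27) + (-28)·8 + (-5)·5 = 91 - 154 + 486 - 224 - 25 = 174

174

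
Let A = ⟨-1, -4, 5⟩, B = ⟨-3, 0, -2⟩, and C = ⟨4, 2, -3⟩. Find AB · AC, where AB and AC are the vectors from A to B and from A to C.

70

AB = B − A = (-2, 4, -7)
AC = C − A = (5, 6, -8)
AB · AC = (-2)·5 + 4·6 + (-7)·(-8) = -10 + 24 + 56 = 70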